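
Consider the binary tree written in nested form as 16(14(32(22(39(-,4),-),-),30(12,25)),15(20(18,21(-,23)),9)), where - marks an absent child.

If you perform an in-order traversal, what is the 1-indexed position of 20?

11

In-order visits the left subtree, then the node, then the right subtree.
At 16: go left to 14.
  At 14: go left to 32.
    At 32: go left to 22.
      At 22: go left to 39.
        At 39: no left child.
        Visit 39.
        At 39: go right to 4.
          4 is a leaf — visit 4.
      Visit 22.
      At 22: no right child.
    Visit 32.
    At 32: no right child.
  Visit 14.
  At 14: go right to 30.
    At 30: go left to 12.
      12 is a leaf — visit 12.
    Visit 30.
    At 30: go right to 25.
      25 is a leaf — visit 25.
Visit 16.
At 16: go right to 15.
  At 15: go left to 20.
    At 20: go left to 18.
      18 is a leaf — visit 18.
    Visit 20.
    At 20: go right to 21.
      At 21: no left child.
      Visit 21.
      At 21: go right to 23.
        23 is a leaf — visit 23.
  Visit 15.
  At 15: go right to 9.
    9 is a leaf — visit 9.
Full in-order sequence: 39, 4, 22, 32, 14, 12, 30, 25, 16, 18, 20, 21, 23, 15, 9.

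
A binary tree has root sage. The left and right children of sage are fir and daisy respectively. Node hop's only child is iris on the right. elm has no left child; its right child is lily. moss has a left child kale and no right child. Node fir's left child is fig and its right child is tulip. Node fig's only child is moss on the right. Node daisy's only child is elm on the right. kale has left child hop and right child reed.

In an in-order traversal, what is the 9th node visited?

sage

In-order visits the left subtree, then the node, then the right subtree.
At sage: go left to fir.
  At fir: go left to fig.
    At fig: no left child.
    Visit fig.
    At fig: go right to moss.
      At moss: go left to kale.
        At kale: go left to hop.
          At hop: no left child.
          Visit hop.
          At hop: go right to iris.
            iris is a leaf — visit iris.
        Visit kale.
        At kale: go right to reed.
          reed is a leaf — visit reed.
      Visit moss.
      At moss: no right child.
  Visit fir.
  At fir: go right to tulip.
    tulip is a leaf — visit tulip.
Visit sage.
At sage: go right to daisy.
  At daisy: no left child.
  Visit daisy.
  At daisy: go right to elm.
    At elm: no left child.
    Visit elm.
    At elm: go right to lily.
      lily is a leaf — visit lily.
Full in-order sequence: fig, hop, iris, kale, reed, moss, fir, tulip, sage, daisy, elm, lily.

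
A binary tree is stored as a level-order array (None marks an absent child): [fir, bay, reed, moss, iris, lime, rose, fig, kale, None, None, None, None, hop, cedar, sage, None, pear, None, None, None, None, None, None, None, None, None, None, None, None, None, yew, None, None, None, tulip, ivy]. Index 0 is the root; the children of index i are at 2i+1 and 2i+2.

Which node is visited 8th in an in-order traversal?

In-order visits the left subtree, then the node, then the right subtree.
At fir: go left to bay.
  At bay: go left to moss.
    At moss: go left to fig.
      At fig: go left to sage.
        At sage: go left to yew.
          yew is a leaf — visit yew.
        Visit sage.
        At sage: no right child.
      Visit fig.
      At fig: no right child.
    Visit moss.
    At moss: go right to kale.
      At kale: go left to pear.
        At pear: go left to tulip.
          tulip is a leaf — visit tulip.
        Visit pear.
        At pear: go right to ivy.
          ivy is a leaf — visit ivy.
      Visit kale.
      At kale: no right child.
  Visit bay.
  At bay: go right to iris.
    iris is a leaf — visit iris.
Visit fir.
At fir: go right to reed.
  At reed: go left to lime.
    lime is a leaf — visit lime.
  Visit reed.
  At reed: go right to rose.
    At rose: go left to hop.
      hop is a leaf — visit hop.
    Visit rose.
    At rose: go right to cedar.
      cedar is a leaf — visit cedar.
Full in-order sequence: yew, sage, fig, moss, tulip, pear, ivy, kale, bay, iris, fir, lime, reed, hop, rose, cedar.

kale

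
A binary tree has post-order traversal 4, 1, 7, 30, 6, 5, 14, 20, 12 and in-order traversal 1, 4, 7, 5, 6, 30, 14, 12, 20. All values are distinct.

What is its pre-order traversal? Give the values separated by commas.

12, 14, 5, 7, 1, 4, 6, 30, 20

The last element of post-order is the root; it splits in-order into left and right subtrees.
Root 12: left subtree has 7 nodes {1, 4, 7, 5, 6, 30, 14}, right has 1 {20}.
  Root 14: left subtree has 6 nodes {1, 4, 7, 5, 6, 30}, right has 0 { }.
    Root 5: left subtree has 3 nodes {1, 4, 7}, right has 2 {6, 30}.
      Root 7: left subtree has 2 nodes {1, 4}, right has 0 { }.
        Root 1: left subtree has 0 nodes { }, right has 1 {4}.
      Root 6: left subtree has 0 nodes { }, right has 1 {30}.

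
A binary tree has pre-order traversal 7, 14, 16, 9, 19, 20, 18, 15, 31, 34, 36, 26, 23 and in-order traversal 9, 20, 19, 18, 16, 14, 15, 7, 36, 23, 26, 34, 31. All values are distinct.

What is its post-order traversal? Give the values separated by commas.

The first element of pre-order is the root; it splits in-order into left and right subtrees.
Root 7: left subtree has 7 nodes {9, 20, 19, 18, 16, 14, 15}, right has 5 {36, 23, 26, 34, 31}.
  Root 14: left subtree has 5 nodes {9, 20, 19, 18, 16}, right has 1 {15}.
    Root 16: left subtree has 4 nodes {9, 20, 19, 18}, right has 0 { }.
      Root 9: left subtree has 0 nodes { }, right has 3 {20, 19, 18}.
        Root 19: left subtree has 1 node {20}, right has 1 {18}.
  Root 31: left subtree has 4 nodes {36, 23, 26, 34}, right has 0 { }.
    Root 34: left subtree has 3 nodes {36, 23, 26}, right has 0 { }.
      Root 36: left subtree has 0 nodes { }, right has 2 {23, 26}.
        Root 26: left subtree has 1 node {23}, right has 0 { }.

20, 18, 19, 9, 16, 15, 14, 23, 26, 36, 34, 31, 7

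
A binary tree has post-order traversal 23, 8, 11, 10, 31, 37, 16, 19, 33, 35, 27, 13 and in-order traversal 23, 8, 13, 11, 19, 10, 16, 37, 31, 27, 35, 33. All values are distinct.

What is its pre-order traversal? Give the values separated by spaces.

The last element of post-order is the root; it splits in-order into left and right subtrees.
Root 13: left subtree has 2 nodes {23, 8}, right has 9 {11, 19, 10, 16, 37, 31, 27, 35, 33}.
  Root 8: left subtree has 1 node {23}, right has 0 { }.
  Root 27: left subtree has 6 nodes {11, 19, 10, 16, 37, 31}, right has 2 {35, 33}.
    Root 19: left subtree has 1 node {11}, right has 4 {10, 16, 37, 31}.
      Root 16: left subtree has 1 node {10}, right has 2 {37, 31}.
        Root 37: left subtree has 0 nodes { }, right has 1 {31}.
    Root 35: left subtree has 0 nodes { }, right has 1 {33}.

13 8 23 27 19 11 16 10 37 31 35 33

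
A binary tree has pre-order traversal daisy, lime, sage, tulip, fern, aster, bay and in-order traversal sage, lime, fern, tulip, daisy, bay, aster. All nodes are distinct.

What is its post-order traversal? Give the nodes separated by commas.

The first element of pre-order is the root; it splits in-order into left and right subtrees.
Root daisy: left subtree has 4 nodes {sage, lime, fern, tulip}, right has 2 {bay, aster}.
  Root lime: left subtree has 1 node {sage}, right has 2 {fern, tulip}.
    Root tulip: left subtree has 1 node {fern}, right has 0 { }.
  Root aster: left subtree has 1 node {bay}, right has 0 { }.

sage, fern, tulip, lime, bay, aster, daisy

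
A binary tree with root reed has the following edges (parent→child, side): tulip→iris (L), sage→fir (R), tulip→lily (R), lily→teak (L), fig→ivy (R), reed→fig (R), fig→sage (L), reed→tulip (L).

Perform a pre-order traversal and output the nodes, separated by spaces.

Pre-order visits the node, then its left subtree, then its right subtree.
Visit reed.
At reed: go left to tulip.
  Visit tulip.
  At tulip: go left to iris.
    iris is a leaf — visit iris.
  At tulip: go right to lily.
    Visit lily.
    At lily: go left to teak.
      teak is a leaf — visit teak.
    At lily: no right child.
At reed: go right to fig.
  Visit fig.
  At fig: go left to sage.
    Visit sage.
    At sage: no left child.
    At sage: go right to fir.
      fir is a leaf — visit fir.
  At fig: go right to ivy.
    ivy is a leaf — visit ivy.

reed tulip iris lily teak fig sage fir ivy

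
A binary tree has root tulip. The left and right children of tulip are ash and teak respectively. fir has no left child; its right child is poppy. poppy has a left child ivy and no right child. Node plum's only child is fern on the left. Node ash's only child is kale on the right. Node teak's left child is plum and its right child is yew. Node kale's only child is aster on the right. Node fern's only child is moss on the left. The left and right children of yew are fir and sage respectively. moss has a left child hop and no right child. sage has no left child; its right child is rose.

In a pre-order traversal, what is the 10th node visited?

Pre-order visits the node, then its left subtree, then its right subtree.
Visit tulip.
At tulip: go left to ash.
  Visit ash.
  At ash: no left child.
  At ash: go right to kale.
    Visit kale.
    At kale: no left child.
    At kale: go right to aster.
      aster is a leaf — visit aster.
At tulip: go right to teak.
  Visit teak.
  At teak: go left to plum.
    Visit plum.
    At plum: go left to fern.
      Visit fern.
      At fern: go left to moss.
        Visit moss.
        At moss: go left to hop.
          hop is a leaf — visit hop.
        At moss: no right child.
      At fern: no right child.
    At plum: no right child.
  At teak: go right to yew.
    Visit yew.
    At yew: go left to fir.
      Visit fir.
      At fir: no left child.
      At fir: go right to poppy.
        Visit poppy.
        At poppy: go left to ivy.
          ivy is a leaf — visit ivy.
        At poppy: no right child.
    At yew: go right to sage.
      Visit sage.
      At sage: no left child.
      At sage: go right to rose.
        rose is a leaf — visit rose.
Full pre-order sequence: tulip, ash, kale, aster, teak, plum, fern, moss, hop, yew, fir, poppy, ivy, sage, rose.

yew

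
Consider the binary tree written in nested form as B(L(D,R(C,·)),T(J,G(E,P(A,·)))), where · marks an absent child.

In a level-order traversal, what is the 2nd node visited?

Level-order visits nodes level by level from the root, left to right within each level.
Level 0: B
Level 1: L, T
Level 2: D, R, J, G
Level 3: C, E, P
Level 4: A
Full level-order sequence: B, L, T, D, R, J, G, C, E, P, A.

L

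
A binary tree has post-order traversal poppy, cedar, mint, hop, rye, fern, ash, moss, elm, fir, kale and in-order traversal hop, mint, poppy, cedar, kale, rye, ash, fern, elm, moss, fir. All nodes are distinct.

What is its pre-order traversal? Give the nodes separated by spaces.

kale hop mint cedar poppy fir elm ash rye fern moss

The last element of post-order is the root; it splits in-order into left and right subtrees.
Root kale: left subtree has 4 nodes {hop, mint, poppy, cedar}, right has 6 {rye, ash, fern, elm, moss, fir}.
  Root hop: left subtree has 0 nodes { }, right has 3 {mint, poppy, cedar}.
    Root mint: left subtree has 0 nodes { }, right has 2 {poppy, cedar}.
      Root cedar: left subtree has 1 node {poppy}, right has 0 { }.
  Root fir: left subtree has 5 nodes {rye, ash, fern, elm, moss}, right has 0 { }.
    Root elm: left subtree has 3 nodes {rye, ash, fern}, right has 1 {moss}.
      Root ash: left subtree has 1 node {rye}, right has 1 {fern}.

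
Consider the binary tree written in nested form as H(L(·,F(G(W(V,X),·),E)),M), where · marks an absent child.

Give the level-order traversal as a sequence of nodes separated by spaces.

H L M F G E W V X

Level-order visits nodes level by level from the root, left to right within each level.
Level 0: H
Level 1: L, M
Level 2: F
Level 3: G, E
Level 4: W
Level 5: V, X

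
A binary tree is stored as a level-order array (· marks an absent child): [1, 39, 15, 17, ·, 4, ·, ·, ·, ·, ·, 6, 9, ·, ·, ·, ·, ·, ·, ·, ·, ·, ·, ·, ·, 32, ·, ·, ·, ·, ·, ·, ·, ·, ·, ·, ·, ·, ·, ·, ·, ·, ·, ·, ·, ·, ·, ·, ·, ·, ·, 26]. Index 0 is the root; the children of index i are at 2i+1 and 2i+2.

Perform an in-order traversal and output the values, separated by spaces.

17 39 1 6 4 26 32 9 15

In-order visits the left subtree, then the node, then the right subtree.
At 1: go left to 39.
  At 39: go left to 17.
    17 is a leaf — visit 17.
  Visit 39.
  At 39: no right child.
Visit 1.
At 1: go right to 15.
  At 15: go left to 4.
    At 4: go left to 6.
      6 is a leaf — visit 6.
    Visit 4.
    At 4: go right to 9.
      At 9: go left to 32.
        At 32: go left to 26.
          26 is a leaf — visit 26.
        Visit 32.
        At 32: no right child.
      Visit 9.
      At 9: no right child.
  Visit 15.
  At 15: no right child.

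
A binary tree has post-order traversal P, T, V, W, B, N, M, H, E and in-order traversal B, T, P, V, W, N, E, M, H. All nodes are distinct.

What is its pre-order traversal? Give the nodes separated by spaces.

The last element of post-order is the root; it splits in-order into left and right subtrees.
Root E: left subtree has 6 nodes {B, T, P, V, W, N}, right has 2 {M, H}.
  Root N: left subtree has 5 nodes {B, T, P, V, W}, right has 0 { }.
    Root B: left subtree has 0 nodes { }, right has 4 {T, P, V, W}.
      Root W: left subtree has 3 nodes {T, P, V}, right has 0 { }.
        Root V: left subtree has 2 nodes {T, P}, right has 0 { }.
          Root T: left subtree has 0 nodes { }, right has 1 {P}.
  Root H: left subtree has 1 node {M}, right has 0 { }.

E N B W V T P H M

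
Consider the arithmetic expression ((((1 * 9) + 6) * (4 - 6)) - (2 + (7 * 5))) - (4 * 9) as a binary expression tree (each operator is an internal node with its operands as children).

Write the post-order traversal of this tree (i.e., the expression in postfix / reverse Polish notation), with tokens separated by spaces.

1 9 * 6 + 4 6 - * 2 7 5 * + - 4 9 * -

Post-order on an expression tree gives postfix notation: for each operator, emit left operand, right operand, then the operator.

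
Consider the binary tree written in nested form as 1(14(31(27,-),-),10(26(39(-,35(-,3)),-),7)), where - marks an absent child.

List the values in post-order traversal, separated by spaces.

Post-order visits the left subtree, then the right subtree, then the node.
At 1: go left to 14.
  At 14: go left to 31.
    At 31: go left to 27.
      27 is a leaf — visit 27.
    At 31: no right child.
    Visit 31.
  At 14: no right child.
  Visit 14.
At 1: go right to 10.
  At 10: go left to 26.
    At 26: go left to 39.
      At 39: no left child.
      At 39: go right to 35.
        At 35: no left child.
        At 35: go right to 3.
          3 is a leaf — visit 3.
        Visit 35.
      Visit 39.
    At 26: no right child.
    Visit 26.
  At 10: go right to 7.
    7 is a leaf — visit 7.
  Visit 10.
Visit 1.

27 31 14 3 35 39 26 7 10 1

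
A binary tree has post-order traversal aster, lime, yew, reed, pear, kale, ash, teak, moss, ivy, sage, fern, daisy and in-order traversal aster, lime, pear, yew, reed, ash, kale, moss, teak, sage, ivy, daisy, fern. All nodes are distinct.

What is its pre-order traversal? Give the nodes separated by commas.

The last element of post-order is the root; it splits in-order into left and right subtrees.
Root daisy: left subtree has 11 nodes {aster, lime, pear, yew, reed, ash, kale, moss, teak, sage, ivy}, right has 1 {fern}.
  Root sage: left subtree has 9 nodes {aster, lime, pear, yew, reed, ash, kale, moss, teak}, right has 1 {ivy}.
    Root moss: left subtree has 7 nodes {aster, lime, pear, yew, reed, ash, kale}, right has 1 {teak}.
      Root ash: left subtree has 5 nodes {aster, lime, pear, yew, reed}, right has 1 {kale}.
        Root pear: left subtree has 2 nodes {aster, lime}, right has 2 {yew, reed}.
          Root lime: left subtree has 1 node {aster}, right has 0 { }.
          Root reed: left subtree has 1 node {yew}, right has 0 { }.

daisy, sage, moss, ash, pear, lime, aster, reed, yew, kale, teak, ivy, fern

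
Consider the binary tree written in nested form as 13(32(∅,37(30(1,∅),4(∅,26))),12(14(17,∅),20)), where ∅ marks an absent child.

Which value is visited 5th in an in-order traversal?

In-order visits the left subtree, then the node, then the right subtree.
At 13: go left to 32.
  At 32: no left child.
  Visit 32.
  At 32: go right to 37.
    At 37: go left to 30.
      At 30: go left to 1.
        1 is a leaf — visit 1.
      Visit 30.
      At 30: no right child.
    Visit 37.
    At 37: go right to 4.
      At 4: no left child.
      Visit 4.
      At 4: go right to 26.
        26 is a leaf — visit 26.
Visit 13.
At 13: go right to 12.
  At 12: go left to 14.
    At 14: go left to 17.
      17 is a leaf — visit 17.
    Visit 14.
    At 14: no right child.
  Visit 12.
  At 12: go right to 20.
    20 is a leaf — visit 20.
Full in-order sequence: 32, 1, 30, 37, 4, 26, 13, 17, 14, 12, 20.

4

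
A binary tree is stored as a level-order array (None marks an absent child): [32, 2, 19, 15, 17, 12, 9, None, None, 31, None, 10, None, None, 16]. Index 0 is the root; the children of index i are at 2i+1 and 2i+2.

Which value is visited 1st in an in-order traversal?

In-order visits the left subtree, then the node, then the right subtree.
At 32: go left to 2.
  At 2: go left to 15.
    15 is a leaf — visit 15.
  Visit 2.
  At 2: go right to 17.
    At 17: go left to 31.
      31 is a leaf — visit 31.
    Visit 17.
    At 17: no right child.
Visit 32.
At 32: go right to 19.
  At 19: go left to 12.
    At 12: go left to 10.
      10 is a leaf — visit 10.
    Visit 12.
    At 12: no right child.
  Visit 19.
  At 19: go right to 9.
    At 9: no left child.
    Visit 9.
    At 9: go right to 16.
      16 is a leaf — visit 16.
Full in-order sequence: 15, 2, 31, 17, 32, 10, 12, 19, 9, 16.

15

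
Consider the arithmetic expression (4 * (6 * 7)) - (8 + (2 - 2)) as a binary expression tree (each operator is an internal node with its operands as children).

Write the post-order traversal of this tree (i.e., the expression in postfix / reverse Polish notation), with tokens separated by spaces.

4 6 7 * * 8 2 2 - + -

Post-order on an expression tree gives postfix notation: for each operator, emit left operand, right operand, then the operator.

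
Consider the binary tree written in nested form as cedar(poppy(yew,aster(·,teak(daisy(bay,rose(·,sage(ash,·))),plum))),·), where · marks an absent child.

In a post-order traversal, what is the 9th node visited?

Post-order visits the left subtree, then the right subtree, then the node.
At cedar: go left to poppy.
  At poppy: go left to yew.
    yew is a leaf — visit yew.
  At poppy: go right to aster.
    At aster: no left child.
    At aster: go right to teak.
      At teak: go left to daisy.
        At daisy: go left to bay.
          bay is a leaf — visit bay.
        At daisy: go right to rose.
          At rose: no left child.
          At rose: go right to sage.
            At sage: go left to ash.
              ash is a leaf — visit ash.
            At sage: no right child.
            Visit sage.
          Visit rose.
        Visit daisy.
      At teak: go right to plum.
        plum is a leaf — visit plum.
      Visit teak.
    Visit aster.
  Visit poppy.
At cedar: no right child.
Visit cedar.
Full post-order sequence: yew, bay, ash, sage, rose, daisy, plum, teak, aster, poppy, cedar.

aster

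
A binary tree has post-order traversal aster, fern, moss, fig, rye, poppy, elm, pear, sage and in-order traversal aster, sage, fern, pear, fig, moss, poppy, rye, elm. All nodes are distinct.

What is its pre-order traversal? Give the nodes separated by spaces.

The last element of post-order is the root; it splits in-order into left and right subtrees.
Root sage: left subtree has 1 node {aster}, right has 7 {fern, pear, fig, moss, poppy, rye, elm}.
  Root pear: left subtree has 1 node {fern}, right has 5 {fig, moss, poppy, rye, elm}.
    Root elm: left subtree has 4 nodes {fig, moss, poppy, rye}, right has 0 { }.
      Root poppy: left subtree has 2 nodes {fig, moss}, right has 1 {rye}.
        Root fig: left subtree has 0 nodes { }, right has 1 {moss}.

sage aster pear fern elm poppy fig moss rye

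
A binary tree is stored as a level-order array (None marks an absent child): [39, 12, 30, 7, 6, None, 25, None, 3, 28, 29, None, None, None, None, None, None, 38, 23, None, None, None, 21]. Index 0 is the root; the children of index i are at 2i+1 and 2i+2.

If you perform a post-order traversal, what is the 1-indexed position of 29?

7

Post-order visits the left subtree, then the right subtree, then the node.
At 39: go left to 12.
  At 12: go left to 7.
    At 7: no left child.
    At 7: go right to 3.
      At 3: go left to 38.
        38 is a leaf — visit 38.
      At 3: go right to 23.
        23 is a leaf — visit 23.
      Visit 3.
    Visit 7.
  At 12: go right to 6.
    At 6: go left to 28.
      28 is a leaf — visit 28.
    At 6: go right to 29.
      At 29: no left child.
      At 29: go right to 21.
        21 is a leaf — visit 21.
      Visit 29.
    Visit 6.
  Visit 12.
At 39: go right to 30.
  At 30: no left child.
  At 30: go right to 25.
    25 is a leaf — visit 25.
  Visit 30.
Visit 39.
Full post-order sequence: 38, 23, 3, 7, 28, 21, 29, 6, 12, 25, 30, 39.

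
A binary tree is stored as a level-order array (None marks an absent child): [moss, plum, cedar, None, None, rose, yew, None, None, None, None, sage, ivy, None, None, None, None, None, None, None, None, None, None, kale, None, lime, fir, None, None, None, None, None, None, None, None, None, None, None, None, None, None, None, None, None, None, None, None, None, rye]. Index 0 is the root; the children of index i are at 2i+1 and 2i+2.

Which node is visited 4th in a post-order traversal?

Post-order visits the left subtree, then the right subtree, then the node.
At moss: go left to plum.
  plum is a leaf — visit plum.
At moss: go right to cedar.
  At cedar: go left to rose.
    At rose: go left to sage.
      At sage: go left to kale.
        At kale: no left child.
        At kale: go right to rye.
          rye is a leaf — visit rye.
        Visit kale.
      At sage: no right child.
      Visit sage.
    At rose: go right to ivy.
      At ivy: go left to lime.
        lime is a leaf — visit lime.
      At ivy: go right to fir.
        fir is a leaf — visit fir.
      Visit ivy.
    Visit rose.
  At cedar: go right to yew.
    yew is a leaf — visit yew.
  Visit cedar.
Visit moss.
Full post-order sequence: plum, rye, kale, sage, lime, fir, ivy, rose, yew, cedar, moss.

sage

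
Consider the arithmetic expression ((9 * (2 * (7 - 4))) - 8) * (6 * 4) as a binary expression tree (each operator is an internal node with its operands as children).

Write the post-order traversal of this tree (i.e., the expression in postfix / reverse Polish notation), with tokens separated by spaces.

Post-order on an expression tree gives postfix notation: for each operator, emit left operand, right operand, then the operator.

9 2 7 4 - * * 8 - 6 4 * *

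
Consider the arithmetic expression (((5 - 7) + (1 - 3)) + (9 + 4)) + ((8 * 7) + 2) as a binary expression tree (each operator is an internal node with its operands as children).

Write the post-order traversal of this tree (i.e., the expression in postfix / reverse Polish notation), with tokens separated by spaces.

5 7 - 1 3 - + 9 4 + + 8 7 * 2 + +

Post-order on an expression tree gives postfix notation: for each operator, emit left operand, right operand, then the operator.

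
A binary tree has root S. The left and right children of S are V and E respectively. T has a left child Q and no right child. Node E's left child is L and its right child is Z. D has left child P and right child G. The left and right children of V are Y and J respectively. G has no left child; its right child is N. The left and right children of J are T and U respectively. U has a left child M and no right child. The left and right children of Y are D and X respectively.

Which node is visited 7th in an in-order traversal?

V

In-order visits the left subtree, then the node, then the right subtree.
At S: go left to V.
  At V: go left to Y.
    At Y: go left to D.
      At D: go left to P.
        P is a leaf — visit P.
      Visit D.
      At D: go right to G.
        At G: no left child.
        Visit G.
        At G: go right to N.
          N is a leaf — visit N.
    Visit Y.
    At Y: go right to X.
      X is a leaf — visit X.
  Visit V.
  At V: go right to J.
    At J: go left to T.
      At T: go left to Q.
        Q is a leaf — visit Q.
      Visit T.
      At T: no right child.
    Visit J.
    At J: go right to U.
      At U: go left to M.
        M is a leaf — visit M.
      Visit U.
      At U: no right child.
Visit S.
At S: go right to E.
  At E: go left to L.
    L is a leaf — visit L.
  Visit E.
  At E: go right to Z.
    Z is a leaf — visit Z.
Full in-order sequence: P, D, G, N, Y, X, V, Q, T, J, M, U, S, L, E, Z.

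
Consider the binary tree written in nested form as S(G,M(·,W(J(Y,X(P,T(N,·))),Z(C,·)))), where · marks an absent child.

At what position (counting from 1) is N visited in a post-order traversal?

Post-order visits the left subtree, then the right subtree, then the node.
At S: go left to G.
  G is a leaf — visit G.
At S: go right to M.
  At M: no left child.
  At M: go right to W.
    At W: go left to J.
      At J: go left to Y.
        Y is a leaf — visit Y.
      At J: go right to X.
        At X: go left to P.
          P is a leaf — visit P.
        At X: go right to T.
          At T: go left to N.
            N is a leaf — visit N.
          At T: no right child.
          Visit T.
        Visit X.
      Visit J.
    At W: go right to Z.
      At Z: go left to C.
        C is a leaf — visit C.
      At Z: no right child.
      Visit Z.
    Visit W.
  Visit M.
Visit S.
Full post-order sequence: G, Y, P, N, T, X, J, C, Z, W, M, S.

4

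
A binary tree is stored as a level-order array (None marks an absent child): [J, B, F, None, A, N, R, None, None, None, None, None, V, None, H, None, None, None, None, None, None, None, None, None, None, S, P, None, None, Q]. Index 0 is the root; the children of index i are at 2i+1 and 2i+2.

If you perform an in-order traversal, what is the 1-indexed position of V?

6

In-order visits the left subtree, then the node, then the right subtree.
At J: go left to B.
  At B: no left child.
  Visit B.
  At B: go right to A.
    A is a leaf — visit A.
Visit J.
At J: go right to F.
  At F: go left to N.
    At N: no left child.
    Visit N.
    At N: go right to V.
      At V: go left to S.
        S is a leaf — visit S.
      Visit V.
      At V: go right to P.
        P is a leaf — visit P.
  Visit F.
  At F: go right to R.
    At R: no left child.
    Visit R.
    At R: go right to H.
      At H: go left to Q.
        Q is a leaf — visit Q.
      Visit H.
      At H: no right child.
Full in-order sequence: B, A, J, N, S, V, P, F, R, Q, H.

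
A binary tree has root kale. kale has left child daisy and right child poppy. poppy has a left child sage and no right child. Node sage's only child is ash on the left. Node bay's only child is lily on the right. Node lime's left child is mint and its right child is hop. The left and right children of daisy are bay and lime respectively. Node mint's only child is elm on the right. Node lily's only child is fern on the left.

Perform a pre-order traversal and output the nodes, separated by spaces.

Pre-order visits the node, then its left subtree, then its right subtree.
Visit kale.
At kale: go left to daisy.
  Visit daisy.
  At daisy: go left to bay.
    Visit bay.
    At bay: no left child.
    At bay: go right to lily.
      Visit lily.
      At lily: go left to fern.
        fern is a leaf — visit fern.
      At lily: no right child.
  At daisy: go right to lime.
    Visit lime.
    At lime: go left to mint.
      Visit mint.
      At mint: no left child.
      At mint: go right to elm.
        elm is a leaf — visit elm.
    At lime: go right to hop.
      hop is a leaf — visit hop.
At kale: go right to poppy.
  Visit poppy.
  At poppy: go left to sage.
    Visit sage.
    At sage: go left to ash.
      ash is a leaf — visit ash.
    At sage: no right child.
  At poppy: no right child.

kale daisy bay lily fern lime mint elm hop poppy sage ash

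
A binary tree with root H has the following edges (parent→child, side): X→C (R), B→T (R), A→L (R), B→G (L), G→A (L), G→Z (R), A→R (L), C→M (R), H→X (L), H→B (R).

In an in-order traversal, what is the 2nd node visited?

In-order visits the left subtree, then the node, then the right subtree.
At H: go left to X.
  At X: no left child.
  Visit X.
  At X: go right to C.
    At C: no left child.
    Visit C.
    At C: go right to M.
      M is a leaf — visit M.
Visit H.
At H: go right to B.
  At B: go left to G.
    At G: go left to A.
      At A: go left to R.
        R is a leaf — visit R.
      Visit A.
      At A: go right to L.
        L is a leaf — visit L.
    Visit G.
    At G: go right to Z.
      Z is a leaf — visit Z.
  Visit B.
  At B: go right to T.
    T is a leaf — visit T.
Full in-order sequence: X, C, M, H, R, A, L, G, Z, B, T.

C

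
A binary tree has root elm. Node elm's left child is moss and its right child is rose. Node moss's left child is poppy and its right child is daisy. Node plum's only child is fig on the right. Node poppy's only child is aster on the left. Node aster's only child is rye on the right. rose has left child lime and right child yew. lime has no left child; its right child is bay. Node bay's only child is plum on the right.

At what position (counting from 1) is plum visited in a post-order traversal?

Post-order visits the left subtree, then the right subtree, then the node.
At elm: go left to moss.
  At moss: go left to poppy.
    At poppy: go left to aster.
      At aster: no left child.
      At aster: go right to rye.
        rye is a leaf — visit rye.
      Visit aster.
    At poppy: no right child.
    Visit poppy.
  At moss: go right to daisy.
    daisy is a leaf — visit daisy.
  Visit moss.
At elm: go right to rose.
  At rose: go left to lime.
    At lime: no left child.
    At lime: go right to bay.
      At bay: no left child.
      At bay: go right to plum.
        At plum: no left child.
        At plum: go right to fig.
          fig is a leaf — visit fig.
        Visit plum.
      Visit bay.
    Visit lime.
  At rose: go right to yew.
    yew is a leaf — visit yew.
  Visit rose.
Visit elm.
Full post-order sequence: rye, aster, poppy, daisy, moss, fig, plum, bay, lime, yew, rose, elm.

7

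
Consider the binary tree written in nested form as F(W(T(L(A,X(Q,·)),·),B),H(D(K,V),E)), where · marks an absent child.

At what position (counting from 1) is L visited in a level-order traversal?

Level-order visits nodes level by level from the root, left to right within each level.
Level 0: F
Level 1: W, H
Level 2: T, B, D, E
Level 3: L, K, V
Level 4: A, X
Level 5: Q
Full level-order sequence: F, W, H, T, B, D, E, L, K, V, A, X, Q.

8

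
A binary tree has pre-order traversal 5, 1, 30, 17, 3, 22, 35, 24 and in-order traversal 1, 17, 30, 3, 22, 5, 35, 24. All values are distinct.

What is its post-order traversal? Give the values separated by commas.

17, 22, 3, 30, 1, 24, 35, 5

The first element of pre-order is the root; it splits in-order into left and right subtrees.
Root 5: left subtree has 5 nodes {1, 17, 30, 3, 22}, right has 2 {35, 24}.
  Root 1: left subtree has 0 nodes { }, right has 4 {17, 30, 3, 22}.
    Root 30: left subtree has 1 node {17}, right has 2 {3, 22}.
      Root 3: left subtree has 0 nodes { }, right has 1 {22}.
  Root 35: left subtree has 0 nodes { }, right has 1 {24}.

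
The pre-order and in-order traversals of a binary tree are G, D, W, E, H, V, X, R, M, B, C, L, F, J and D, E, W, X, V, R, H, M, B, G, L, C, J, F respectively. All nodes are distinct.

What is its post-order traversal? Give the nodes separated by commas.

The first element of pre-order is the root; it splits in-order into left and right subtrees.
Root G: left subtree has 9 nodes {D, E, W, X, V, R, H, M, B}, right has 4 {L, C, J, F}.
  Root D: left subtree has 0 nodes { }, right has 8 {E, W, X, V, R, H, M, B}.
    Root W: left subtree has 1 node {E}, right has 6 {X, V, R, H, M, B}.
      Root H: left subtree has 3 nodes {X, V, R}, right has 2 {M, B}.
        Root V: left subtree has 1 node {X}, right has 1 {R}.
        Root M: left subtree has 0 nodes { }, right has 1 {B}.
  Root C: left subtree has 1 node {L}, right has 2 {J, F}.
    Root F: left subtree has 1 node {J}, right has 0 { }.

E, X, R, V, B, M, H, W, D, L, J, F, C, G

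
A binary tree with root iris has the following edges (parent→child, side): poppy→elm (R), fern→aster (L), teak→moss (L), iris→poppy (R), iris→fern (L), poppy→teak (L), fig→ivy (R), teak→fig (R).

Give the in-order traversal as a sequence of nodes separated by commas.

aster, fern, iris, moss, teak, fig, ivy, poppy, elm

In-order visits the left subtree, then the node, then the right subtree.
At iris: go left to fern.
  At fern: go left to aster.
    aster is a leaf — visit aster.
  Visit fern.
  At fern: no right child.
Visit iris.
At iris: go right to poppy.
  At poppy: go left to teak.
    At teak: go left to moss.
      moss is a leaf — visit moss.
    Visit teak.
    At teak: go right to fig.
      At fig: no left child.
      Visit fig.
      At fig: go right to ivy.
        ivy is a leaf — visit ivy.
  Visit poppy.
  At poppy: go right to elm.
    elm is a leaf — visit elm.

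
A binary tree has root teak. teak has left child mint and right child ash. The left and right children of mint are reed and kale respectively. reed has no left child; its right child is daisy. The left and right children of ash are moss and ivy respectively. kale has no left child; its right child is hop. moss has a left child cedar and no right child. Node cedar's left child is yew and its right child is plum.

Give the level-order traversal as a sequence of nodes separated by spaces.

teak mint ash reed kale moss ivy daisy hop cedar yew plum

Level-order visits nodes level by level from the root, left to right within each level.
Level 0: teak
Level 1: mint, ash
Level 2: reed, kale, moss, ivy
Level 3: daisy, hop, cedar
Level 4: yew, plum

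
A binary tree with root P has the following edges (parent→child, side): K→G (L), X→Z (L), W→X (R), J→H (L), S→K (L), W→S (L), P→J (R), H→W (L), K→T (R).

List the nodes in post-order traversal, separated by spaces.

Post-order visits the left subtree, then the right subtree, then the node.
At P: no left child.
At P: go right to J.
  At J: go left to H.
    At H: go left to W.
      At W: go left to S.
        At S: go left to K.
          At K: go left to G.
            G is a leaf — visit G.
          At K: go right to T.
            T is a leaf — visit T.
          Visit K.
        At S: no right child.
        Visit S.
      At W: go right to X.
        At X: go left to Z.
          Z is a leaf — visit Z.
        At X: no right child.
        Visit X.
      Visit W.
    At H: no right child.
    Visit H.
  At J: no right child.
  Visit J.
Visit P.

G T K S Z X W H J P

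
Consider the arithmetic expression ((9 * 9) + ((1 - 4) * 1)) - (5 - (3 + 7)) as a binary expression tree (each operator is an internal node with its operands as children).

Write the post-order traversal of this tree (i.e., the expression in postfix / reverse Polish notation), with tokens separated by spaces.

9 9 * 1 4 - 1 * + 5 3 7 + - -

Post-order on an expression tree gives postfix notation: for each operator, emit left operand, right operand, then the operator.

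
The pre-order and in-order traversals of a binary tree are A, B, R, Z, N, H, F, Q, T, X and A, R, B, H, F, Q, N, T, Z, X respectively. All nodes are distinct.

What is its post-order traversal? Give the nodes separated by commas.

The first element of pre-order is the root; it splits in-order into left and right subtrees.
Root A: left subtree has 0 nodes { }, right has 9 {R, B, H, F, Q, N, T, Z, X}.
  Root B: left subtree has 1 node {R}, right has 7 {H, F, Q, N, T, Z, X}.
    Root Z: left subtree has 5 nodes {H, F, Q, N, T}, right has 1 {X}.
      Root N: left subtree has 3 nodes {H, F, Q}, right has 1 {T}.
        Root H: left subtree has 0 nodes { }, right has 2 {F, Q}.
          Root F: left subtree has 0 nodes { }, right has 1 {Q}.

R, Q, F, H, T, N, X, Z, B, A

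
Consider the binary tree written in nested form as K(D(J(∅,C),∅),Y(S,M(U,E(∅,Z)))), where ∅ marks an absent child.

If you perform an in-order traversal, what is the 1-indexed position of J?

1

In-order visits the left subtree, then the node, then the right subtree.
At K: go left to D.
  At D: go left to J.
    At J: no left child.
    Visit J.
    At J: go right to C.
      C is a leaf — visit C.
  Visit D.
  At D: no right child.
Visit K.
At K: go right to Y.
  At Y: go left to S.
    S is a leaf — visit S.
  Visit Y.
  At Y: go right to M.
    At M: go left to U.
      U is a leaf — visit U.
    Visit M.
    At M: go right to E.
      At E: no left child.
      Visit E.
      At E: go right to Z.
        Z is a leaf — visit Z.
Full in-order sequence: J, C, D, K, S, Y, U, M, E, Z.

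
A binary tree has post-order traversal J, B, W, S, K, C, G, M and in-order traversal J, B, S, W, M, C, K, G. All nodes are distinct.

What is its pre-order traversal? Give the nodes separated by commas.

The last element of post-order is the root; it splits in-order into left and right subtrees.
Root M: left subtree has 4 nodes {J, B, S, W}, right has 3 {C, K, G}.
  Root S: left subtree has 2 nodes {J, B}, right has 1 {W}.
    Root B: left subtree has 1 node {J}, right has 0 { }.
  Root G: left subtree has 2 nodes {C, K}, right has 0 { }.
    Root C: left subtree has 0 nodes { }, right has 1 {K}.

M, S, B, J, W, G, C, K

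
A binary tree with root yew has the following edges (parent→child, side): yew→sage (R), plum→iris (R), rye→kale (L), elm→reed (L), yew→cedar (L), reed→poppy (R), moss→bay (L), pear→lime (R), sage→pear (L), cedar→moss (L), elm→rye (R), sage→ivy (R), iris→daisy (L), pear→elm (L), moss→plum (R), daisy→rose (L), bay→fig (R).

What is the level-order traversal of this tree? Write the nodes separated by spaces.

Level-order visits nodes level by level from the root, left to right within each level.
Level 0: yew
Level 1: cedar, sage
Level 2: moss, pear, ivy
Level 3: bay, plum, elm, lime
Level 4: fig, iris, reed, rye
Level 5: daisy, poppy, kale
Level 6: rose

yew cedar sage moss pear ivy bay plum elm lime fig iris reed rye daisy poppy kale rose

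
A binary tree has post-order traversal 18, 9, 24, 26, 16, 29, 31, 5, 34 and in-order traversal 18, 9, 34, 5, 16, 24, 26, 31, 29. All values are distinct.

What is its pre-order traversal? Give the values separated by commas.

34, 9, 18, 5, 31, 16, 26, 24, 29

The last element of post-order is the root; it splits in-order into left and right subtrees.
Root 34: left subtree has 2 nodes {18, 9}, right has 6 {5, 16, 24, 26, 31, 29}.
  Root 9: left subtree has 1 node {18}, right has 0 { }.
  Root 5: left subtree has 0 nodes { }, right has 5 {16, 24, 26, 31, 29}.
    Root 31: left subtree has 3 nodes {16, 24, 26}, right has 1 {29}.
      Root 16: left subtree has 0 nodes { }, right has 2 {24, 26}.
        Root 26: left subtree has 1 node {24}, right has 0 { }.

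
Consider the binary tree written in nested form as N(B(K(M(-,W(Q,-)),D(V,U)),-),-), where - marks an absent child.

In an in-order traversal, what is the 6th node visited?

In-order visits the left subtree, then the node, then the right subtree.
At N: go left to B.
  At B: go left to K.
    At K: go left to M.
      At M: no left child.
      Visit M.
      At M: go right to W.
        At W: go left to Q.
          Q is a leaf — visit Q.
        Visit W.
        At W: no right child.
    Visit K.
    At K: go right to D.
      At D: go left to V.
        V is a leaf — visit V.
      Visit D.
      At D: go right to U.
        U is a leaf — visit U.
  Visit B.
  At B: no right child.
Visit N.
At N: no right child.
Full in-order sequence: M, Q, W, K, V, D, U, B, N.

D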